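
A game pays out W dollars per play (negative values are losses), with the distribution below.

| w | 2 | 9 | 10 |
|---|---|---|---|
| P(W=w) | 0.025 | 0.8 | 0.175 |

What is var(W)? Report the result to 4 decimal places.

E[W] = (2)(0.025) + (9)(0.8) + (10)(0.175) = 9
E[W²] = (2)²(0.025) + (9)²(0.8) + (10)²(0.175) = 82.4
var(W) = E[W²] − (E[W])² = 82.4 − (9)² = 1.4

1.4000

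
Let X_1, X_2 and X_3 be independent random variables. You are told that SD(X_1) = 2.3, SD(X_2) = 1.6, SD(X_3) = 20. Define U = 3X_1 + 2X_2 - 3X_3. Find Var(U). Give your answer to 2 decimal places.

3657.85

Var(X_1) = 5.29, Var(X_2) = 2.56, Var(X_3) = 400
By independence, Var(U) = (3)²Var(X_1) + (2)²Var(X_2) + (-3)²Var(X_3)
= (3)²·5.29 + (2)²·2.56 + (-3)²·400 = 3657.85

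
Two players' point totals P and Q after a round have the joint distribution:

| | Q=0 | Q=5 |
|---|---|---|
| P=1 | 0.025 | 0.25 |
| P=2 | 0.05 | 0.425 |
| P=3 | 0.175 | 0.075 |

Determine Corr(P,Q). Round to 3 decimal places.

-0.498

E[P] = 1.975,  E[Q] = 3.75
E[PQ] = 6.625
Cov(P,Q) = E[PQ] − E[P]E[Q] = 6.625 − (1.975)(3.75) = -0.78125
var(P) = 0.524375,  var(Q) = 4.6875
ρ = -0.78125 / √(0.524375·4.6875) ≈ -0.498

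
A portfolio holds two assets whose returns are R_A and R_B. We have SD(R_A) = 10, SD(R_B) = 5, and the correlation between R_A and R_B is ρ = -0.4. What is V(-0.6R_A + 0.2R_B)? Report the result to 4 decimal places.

41.8000

V(R_A) = (10)² = 100;  V(R_B) = (5)² = 25
Cov(R_A,R_B) = ρ·SD(R_A)·SD(R_B) = -0.4·10·5 = -20
V(-0.6R_A + 0.2R_B) = (-0.6)²·V(R_A) + (0.2)²·V(R_B) + 2·(-0.6)·(0.2)·Cov(R_A,R_B)
= 0.36·100 + 0.04·25 + -0.24·-20 = 41.8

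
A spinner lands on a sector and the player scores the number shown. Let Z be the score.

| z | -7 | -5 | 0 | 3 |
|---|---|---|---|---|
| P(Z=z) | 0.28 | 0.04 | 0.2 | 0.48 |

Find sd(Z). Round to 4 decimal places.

E[Z] = (-7)(0.28) + (-5)(0.04) + (0)(0.2) + (3)(0.48) = -0.72
E[Z²] = (-7)²(0.28) + (-5)²(0.04) + (0)²(0.2) + (3)²(0.48) = 19.04
Var(Z) = E[Z²] − (E[Z])² = 19.04 − (-0.72)² = 18.5216
sd(Z) = √18.5216 ≈ 4.3037

4.3037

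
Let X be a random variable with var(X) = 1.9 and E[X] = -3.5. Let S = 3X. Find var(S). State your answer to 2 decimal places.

var(3X) = (3)²·var(X) = 9·1.9 = 17.1

17.10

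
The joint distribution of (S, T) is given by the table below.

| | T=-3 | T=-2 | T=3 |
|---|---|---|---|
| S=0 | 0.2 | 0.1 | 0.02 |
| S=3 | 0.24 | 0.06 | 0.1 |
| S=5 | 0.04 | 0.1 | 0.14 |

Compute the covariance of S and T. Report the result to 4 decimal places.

E[S] = 2.6,  E[T] = -1.18
E[ST] = -1.12
cov(S,T) = E[ST] − E[S]E[T] = -1.12 − (2.6)(-1.18) = 1.948

1.9480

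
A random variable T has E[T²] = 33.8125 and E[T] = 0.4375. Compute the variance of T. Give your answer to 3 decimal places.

var(T) = 33.8125 − (0.4375)² = 33.62109375

33.621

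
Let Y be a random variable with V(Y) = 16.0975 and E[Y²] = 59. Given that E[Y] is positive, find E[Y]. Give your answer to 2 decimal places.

6.55

(E[Y])² = E[Y²] − V(Y) = 59 − 16.0975 = 42.9025
E[Y] = √42.9025 = 6.55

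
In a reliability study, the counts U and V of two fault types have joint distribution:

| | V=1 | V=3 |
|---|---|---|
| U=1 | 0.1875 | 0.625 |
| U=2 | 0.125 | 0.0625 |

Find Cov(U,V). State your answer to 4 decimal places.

E[U] = 1.1875,  E[V] = 2.375
E[UV] = 2.6875
Cov(U,V) = E[UV] − E[U]E[V] = 2.6875 − (1.1875)(2.375) = -0.1328125

-0.1328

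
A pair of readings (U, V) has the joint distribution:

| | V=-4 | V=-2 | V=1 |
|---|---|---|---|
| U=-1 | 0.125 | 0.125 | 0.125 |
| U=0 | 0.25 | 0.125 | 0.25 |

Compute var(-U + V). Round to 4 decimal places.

E[U] = -0.375,  E[V] = -1.625,  E[UV] = 0.625
var(U) = 0.375 − (-0.375)² = 0.234375;  var(V) = 7.375 − (-1.625)² = 4.734375
Cov(U,V) = 0.625 − (-0.375)(-1.625) = 0.015625
var(-U + V) = (-1)²·0.234375 + (1)²·4.734375 + 2·(-1)·(1)·0.015625 = 4.9375

4.9375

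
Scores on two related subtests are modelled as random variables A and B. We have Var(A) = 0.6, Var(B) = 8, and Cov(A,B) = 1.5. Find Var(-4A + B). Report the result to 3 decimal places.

5.600

Var(-4A + B) = (-4)²·Var(A) + (1)²·Var(B) + 2·(-4)·(1)·Cov(A,B)
= 16·0.6 + 1·8 + -8·1.5 = 5.6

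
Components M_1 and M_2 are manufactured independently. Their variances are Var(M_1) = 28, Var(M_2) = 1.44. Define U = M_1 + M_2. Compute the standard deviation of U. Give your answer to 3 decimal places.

By independence, Var(U) = (1)²Var(M_1) + (1)²Var(M_2)
= (1)²·28 + (1)²·1.44 = 29.44
sd(U) = √29.44 ≈ 5.426

5.426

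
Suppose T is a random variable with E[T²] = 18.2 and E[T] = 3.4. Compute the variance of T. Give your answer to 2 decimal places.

6.64

var(T) = 18.2 − (3.4)² = 6.64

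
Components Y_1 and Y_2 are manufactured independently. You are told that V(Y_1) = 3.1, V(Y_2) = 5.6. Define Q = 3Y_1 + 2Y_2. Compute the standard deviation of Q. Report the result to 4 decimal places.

7.0922

By independence, V(Q) = (3)²V(Y_1) + (2)²V(Y_2)
= (3)²·3.1 + (2)²·5.6 = 50.3
σ(Q) = √50.3 ≈ 7.0922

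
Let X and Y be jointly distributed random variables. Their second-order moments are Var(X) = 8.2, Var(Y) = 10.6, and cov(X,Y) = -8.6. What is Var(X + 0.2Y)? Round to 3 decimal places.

Var(X + 0.2Y) = (1)²·Var(X) + (0.2)²·Var(Y) + 2·(1)·(0.2)·cov(X,Y)
= 1·8.2 + 0.04·10.6 + 0.4·-8.6 = 5.184

5.184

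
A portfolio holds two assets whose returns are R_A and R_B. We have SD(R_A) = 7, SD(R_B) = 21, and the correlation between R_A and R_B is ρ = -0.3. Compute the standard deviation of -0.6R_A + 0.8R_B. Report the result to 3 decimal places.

18.499

var(R_A) = (7)² = 49;  var(R_B) = (21)² = 441
Cov(R_A,R_B) = ρ·SD(R_A)·SD(R_B) = -0.3·7·21 = -44.1
var(-0.6R_A + 0.8R_B) = (-0.6)²·var(R_A) + (0.8)²·var(R_B) + 2·(-0.6)·(0.8)·Cov(R_A,R_B)
= 0.36·49 + 0.64·441 + -0.96·-44.1 = 342.216
SD(-0.6R_A + 0.8R_B) = √342.216 ≈ 18.499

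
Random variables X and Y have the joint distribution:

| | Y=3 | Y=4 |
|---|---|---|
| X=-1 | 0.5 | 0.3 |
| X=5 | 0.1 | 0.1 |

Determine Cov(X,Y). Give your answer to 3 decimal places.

E[X] = 0.2,  E[Y] = 3.4
E[XY] = 0.8
Cov(X,Y) = E[XY] − E[X]E[Y] = 0.8 − (0.2)(3.4) = 0.12

0.120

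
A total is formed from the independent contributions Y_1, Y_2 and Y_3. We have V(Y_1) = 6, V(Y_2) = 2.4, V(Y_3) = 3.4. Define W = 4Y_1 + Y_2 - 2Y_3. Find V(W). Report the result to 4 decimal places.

112.0000

By independence, V(W) = (4)²V(Y_1) + (1)²V(Y_2) + (-2)²V(Y_3)
= (4)²·6 + (1)²·2.4 + (-2)²·3.4 = 112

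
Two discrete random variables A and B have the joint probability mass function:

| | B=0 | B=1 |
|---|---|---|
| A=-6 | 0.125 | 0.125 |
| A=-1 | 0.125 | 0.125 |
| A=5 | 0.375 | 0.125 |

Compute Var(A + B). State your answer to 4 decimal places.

20.3594

E[A] = 0.75,  E[B] = 0.375,  E[AB] = -0.25
Var(A) = 21.75 − (0.75)² = 21.1875;  Var(B) = 0.375 − (0.375)² = 0.234375
Cov(A,B) = -0.25 − (0.75)(0.375) = -0.53125
Var(A + B) = (1)²·21.1875 + (1)²·0.234375 + 2·(1)·(1)·-0.53125 = 20.359375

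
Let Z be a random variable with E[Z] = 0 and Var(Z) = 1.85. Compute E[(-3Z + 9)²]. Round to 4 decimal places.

97.6500

E[-3Z + 9] = -3·0 + 9 = 9
Var(-3Z + 9) = (-3)²·1.85 = 16.65
E[(-3Z + 9)²] = Var((-3Z + 9)) + (E[(-3Z + 9)])² = 16.65 + (9)² = 97.65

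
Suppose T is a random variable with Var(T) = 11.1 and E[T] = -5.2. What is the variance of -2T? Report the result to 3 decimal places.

Var(-2T) = (-2)²·Var(T) = 4·11.1 = 44.4

44.400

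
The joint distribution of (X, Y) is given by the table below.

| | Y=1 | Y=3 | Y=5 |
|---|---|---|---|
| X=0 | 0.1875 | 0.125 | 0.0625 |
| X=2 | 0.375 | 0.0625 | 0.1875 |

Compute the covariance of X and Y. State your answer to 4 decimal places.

E[X] = 1.25,  E[Y] = 2.375
E[XY] = 3
Cov(X,Y) = E[XY] − E[X]E[Y] = 3 − (1.25)(2.375) = 0.03125

0.0313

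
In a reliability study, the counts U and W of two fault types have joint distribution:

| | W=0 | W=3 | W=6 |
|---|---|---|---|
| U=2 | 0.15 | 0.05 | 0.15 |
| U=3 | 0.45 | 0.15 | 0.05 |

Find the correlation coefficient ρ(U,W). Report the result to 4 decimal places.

-0.3669

E[U] = 2.65,  E[W] = 1.8
E[UW] = 4.35
cov(U,W) = E[UW] − E[U]E[W] = 4.35 − (2.65)(1.8) = -0.42
Var(U) = 0.2275,  Var(W) = 5.76
ρ = -0.42 / √(0.2275·5.76) ≈ -0.3669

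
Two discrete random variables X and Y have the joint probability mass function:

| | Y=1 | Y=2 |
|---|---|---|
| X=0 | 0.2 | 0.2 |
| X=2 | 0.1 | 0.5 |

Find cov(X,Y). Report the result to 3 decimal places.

0.160

E[X] = 1.2,  E[Y] = 1.7
E[XY] = 2.2
cov(X,Y) = E[XY] − E[X]E[Y] = 2.2 − (1.2)(1.7) = 0.16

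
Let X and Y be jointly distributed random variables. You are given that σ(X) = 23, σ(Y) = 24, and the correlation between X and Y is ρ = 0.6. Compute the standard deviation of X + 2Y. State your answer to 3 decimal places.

Var(X) = (23)² = 529;  Var(Y) = (24)² = 576
Cov(X,Y) = ρ·σ(X)·σ(Y) = 0.6·23·24 = 331.2
Var(X + 2Y) = (1)²·Var(X) + (2)²·Var(Y) + 2·(1)·(2)·Cov(X,Y)
= 1·529 + 4·576 + 4·331.2 = 4157.8
σ(X + 2Y) = √4157.8 ≈ 64.481

64.481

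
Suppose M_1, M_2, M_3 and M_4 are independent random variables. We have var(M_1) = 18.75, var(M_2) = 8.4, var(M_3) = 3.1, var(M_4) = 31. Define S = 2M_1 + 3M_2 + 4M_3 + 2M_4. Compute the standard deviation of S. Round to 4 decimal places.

18.0056

By independence, var(S) = (2)²var(M_1) + (3)²var(M_2) + (4)²var(M_3) + (2)²var(M_4)
= (2)²·18.75 + (3)²·8.4 + (4)²·3.1 + (2)²·31 = 324.2
SD(S) = √324.2 ≈ 18.0056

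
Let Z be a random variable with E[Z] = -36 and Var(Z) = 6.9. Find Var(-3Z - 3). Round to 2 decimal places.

Var(-3Z - 3) = (-3)²·Var(Z) = 9·6.9 = 62.1

62.10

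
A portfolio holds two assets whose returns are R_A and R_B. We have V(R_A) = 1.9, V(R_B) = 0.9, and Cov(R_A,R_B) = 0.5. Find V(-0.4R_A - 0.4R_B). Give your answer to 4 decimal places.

V(-0.4R_A - 0.4R_B) = (-0.4)²·V(R_A) + (-0.4)²·V(R_B) + 2·(-0.4)·(-0.4)·Cov(R_A,R_B)
= 0.16·1.9 + 0.16·0.9 + 0.32·0.5 = 0.608

0.6080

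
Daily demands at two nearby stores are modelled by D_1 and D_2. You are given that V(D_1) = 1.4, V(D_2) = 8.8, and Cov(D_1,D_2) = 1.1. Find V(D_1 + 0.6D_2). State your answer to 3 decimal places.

V(D_1 + 0.6D_2) = (1)²·V(D_1) + (0.6)²·V(D_2) + 2·(1)·(0.6)·Cov(D_1,D_2)
= 1·1.4 + 0.36·8.8 + 1.2·1.1 = 5.888

5.888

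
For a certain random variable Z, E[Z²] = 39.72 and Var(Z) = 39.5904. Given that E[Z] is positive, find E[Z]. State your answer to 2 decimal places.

(E[Z])² = E[Z²] − Var(Z) = 39.72 − 39.5904 = 0.1296
E[Z] = √0.1296 = 0.36

0.36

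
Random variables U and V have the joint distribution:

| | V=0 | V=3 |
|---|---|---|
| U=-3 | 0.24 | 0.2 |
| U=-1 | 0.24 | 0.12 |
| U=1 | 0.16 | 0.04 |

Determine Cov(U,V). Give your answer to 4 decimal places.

-0.4416

E[U] = -1.48,  E[V] = 1.08
E[UV] = -2.04
Cov(U,V) = E[UV] − E[U]E[V] = -2.04 − (-1.48)(1.08) = -0.4416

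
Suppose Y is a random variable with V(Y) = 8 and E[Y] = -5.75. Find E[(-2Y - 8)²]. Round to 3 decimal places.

44.250

E[-2Y - 8] = -2·-5.75 − 8 = 3.5
V(-2Y - 8) = (-2)²·8 = 32
E[(-2Y - 8)²] = V((-2Y - 8)) + (E[(-2Y - 8)])² = 32 + (3.5)² = 44.25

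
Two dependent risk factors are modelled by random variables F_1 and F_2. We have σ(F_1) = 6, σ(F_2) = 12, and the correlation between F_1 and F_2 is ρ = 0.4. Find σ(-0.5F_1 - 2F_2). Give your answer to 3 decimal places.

V(F_1) = (6)² = 36;  V(F_2) = (12)² = 144
Cov(F_1,F_2) = ρ·σ(F_1)·σ(F_2) = 0.4·6·12 = 28.8
V(-0.5F_1 - 2F_2) = (-0.5)²·V(F_1) + (-2)²·V(F_2) + 2·(-0.5)·(-2)·Cov(F_1,F_2)
= 0.25·36 + 4·144 + 2·28.8 = 642.6
σ(-0.5F_1 - 2F_2) = √642.6 ≈ 25.350

25.350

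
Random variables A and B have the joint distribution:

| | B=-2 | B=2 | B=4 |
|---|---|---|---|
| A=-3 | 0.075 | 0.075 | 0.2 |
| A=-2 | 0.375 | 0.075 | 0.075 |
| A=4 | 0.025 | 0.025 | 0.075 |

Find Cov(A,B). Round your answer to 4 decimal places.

0.6800

E[A] = -1.6,  E[B] = 0.8
E[AB] = -0.6
Cov(A,B) = E[AB] − E[A]E[B] = -0.6 − (-1.6)(0.8) = 0.68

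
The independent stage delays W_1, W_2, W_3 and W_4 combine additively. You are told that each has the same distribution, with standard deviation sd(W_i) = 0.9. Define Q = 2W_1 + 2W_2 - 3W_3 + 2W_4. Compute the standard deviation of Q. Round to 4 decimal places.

Var(W_i) = (0.9)² = 0.81
By independence, Var(Q) = (2)²Var(W_1) + (2)²Var(W_2) + (-3)²Var(W_3) + (2)²Var(W_4)
= (2)²·0.81 + (2)²·0.81 + (-3)²·0.81 + (2)²·0.81 = 17.01
sd(Q) = √17.01 ≈ 4.1243

4.1243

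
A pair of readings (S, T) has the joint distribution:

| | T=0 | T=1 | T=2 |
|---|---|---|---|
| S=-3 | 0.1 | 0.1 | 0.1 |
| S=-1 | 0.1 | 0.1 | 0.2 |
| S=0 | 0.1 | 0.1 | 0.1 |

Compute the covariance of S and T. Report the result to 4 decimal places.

E[S] = -1.3,  E[T] = 1.1
E[ST] = -1.4
Cov(S,T) = E[ST] − E[S]E[T] = -1.4 − (-1.3)(1.1) = 0.03

0.0300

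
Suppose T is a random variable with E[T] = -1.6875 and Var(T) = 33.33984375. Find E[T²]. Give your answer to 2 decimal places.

E[T²] = Var(T) + (E[T])² = 33.33984375 + (-1.6875)² = 36.1875

36.19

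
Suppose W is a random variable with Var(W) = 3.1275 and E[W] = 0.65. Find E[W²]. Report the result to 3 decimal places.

3.550

E[W²] = Var(W) + (E[W])² = 3.1275 + (0.65)² = 3.55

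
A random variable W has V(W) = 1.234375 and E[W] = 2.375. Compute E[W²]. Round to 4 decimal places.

E[W²] = V(W) + (E[W])² = 1.234375 + (2.375)² = 6.875

6.8750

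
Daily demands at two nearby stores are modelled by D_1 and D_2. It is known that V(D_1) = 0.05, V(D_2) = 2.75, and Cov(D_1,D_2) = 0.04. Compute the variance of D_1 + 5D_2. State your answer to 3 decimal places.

69.200

V(D_1 + 5D_2) = (1)²·V(D_1) + (5)²·V(D_2) + 2·(1)·(5)·Cov(D_1,D_2)
= 1·0.05 + 25·2.75 + 10·0.04 = 69.2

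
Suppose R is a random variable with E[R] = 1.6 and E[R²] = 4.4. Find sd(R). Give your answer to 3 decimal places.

1.356

Var(R) = 4.4 − (1.6)² = 1.84
sd(R) = √1.84 ≈ 1.356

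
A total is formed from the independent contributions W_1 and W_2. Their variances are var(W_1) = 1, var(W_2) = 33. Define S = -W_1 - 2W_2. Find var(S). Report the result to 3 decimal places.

By independence, var(S) = (-1)²var(W_1) + (-2)²var(W_2)
= (-1)²·1 + (-2)²·33 = 133

133.000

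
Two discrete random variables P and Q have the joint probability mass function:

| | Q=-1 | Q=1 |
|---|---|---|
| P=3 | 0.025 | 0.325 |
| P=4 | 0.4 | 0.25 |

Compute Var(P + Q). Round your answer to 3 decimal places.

0.710

E[P] = 3.65,  E[Q] = 0.15,  E[PQ] = 0.3
Var(P) = 13.55 − (3.65)² = 0.2275;  Var(Q) = 1 − (0.15)² = 0.9775
cov(P,Q) = 0.3 − (3.65)(0.15) = -0.2475
Var(P + Q) = (1)²·0.2275 + (1)²·0.9775 + 2·(1)·(1)·-0.2475 = 0.71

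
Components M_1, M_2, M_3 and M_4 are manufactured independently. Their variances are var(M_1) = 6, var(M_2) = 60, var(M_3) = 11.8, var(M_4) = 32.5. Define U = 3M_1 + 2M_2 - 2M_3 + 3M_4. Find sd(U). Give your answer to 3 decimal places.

By independence, var(U) = (3)²var(M_1) + (2)²var(M_2) + (-2)²var(M_3) + (3)²var(M_4)
= (3)²·6 + (2)²·60 + (-2)²·11.8 + (3)²·32.5 = 633.7
sd(U) = √633.7 ≈ 25.173

25.173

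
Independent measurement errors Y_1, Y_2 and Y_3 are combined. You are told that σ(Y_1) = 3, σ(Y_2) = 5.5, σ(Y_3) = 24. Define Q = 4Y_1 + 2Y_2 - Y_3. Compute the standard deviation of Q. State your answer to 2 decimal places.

29.00

V(Y_1) = 9, V(Y_2) = 30.25, V(Y_3) = 576
By independence, V(Q) = (4)²V(Y_1) + (2)²V(Y_2) + (-1)²V(Y_3)
= (4)²·9 + (2)²·30.25 + (-1)²·576 = 841
σ(Q) = √841 ≈ 29.00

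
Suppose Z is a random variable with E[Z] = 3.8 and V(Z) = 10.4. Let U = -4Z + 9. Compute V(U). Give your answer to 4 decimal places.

166.4000

V(-4Z + 9) = (-4)²·V(Z) = 16·10.4 = 166.4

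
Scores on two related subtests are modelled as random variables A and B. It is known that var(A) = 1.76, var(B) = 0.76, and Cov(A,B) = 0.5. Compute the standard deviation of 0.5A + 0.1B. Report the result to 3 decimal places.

0.705

var(0.5A + 0.1B) = (0.5)²·var(A) + (0.1)²·var(B) + 2·(0.5)·(0.1)·Cov(A,B)
= 0.25·1.76 + 0.01·0.76 + 0.1·0.5 = 0.4976
sd(0.5A + 0.1B) = √0.4976 ≈ 0.705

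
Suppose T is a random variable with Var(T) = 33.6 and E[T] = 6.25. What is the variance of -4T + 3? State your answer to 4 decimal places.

537.6000

Var(-4T + 3) = (-4)²·Var(T) = 16·33.6 = 537.6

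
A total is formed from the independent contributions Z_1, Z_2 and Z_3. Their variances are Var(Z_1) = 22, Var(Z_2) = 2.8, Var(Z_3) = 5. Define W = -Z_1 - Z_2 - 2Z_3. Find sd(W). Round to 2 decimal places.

6.69

By independence, Var(W) = (-1)²Var(Z_1) + (-1)²Var(Z_2) + (-2)²Var(Z_3)
= (-1)²·22 + (-1)²·2.8 + (-2)²·5 = 44.8
sd(W) = √44.8 ≈ 6.69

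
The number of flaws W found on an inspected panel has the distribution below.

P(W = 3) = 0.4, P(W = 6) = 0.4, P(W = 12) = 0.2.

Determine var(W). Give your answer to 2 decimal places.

10.80

E[W] = (3)(0.4) + (6)(0.4) + (12)(0.2) = 6
E[W²] = (3)²(0.4) + (6)²(0.4) + (12)²(0.2) = 46.8
var(W) = E[W²] − (E[W])² = 46.8 − (6)² = 10.8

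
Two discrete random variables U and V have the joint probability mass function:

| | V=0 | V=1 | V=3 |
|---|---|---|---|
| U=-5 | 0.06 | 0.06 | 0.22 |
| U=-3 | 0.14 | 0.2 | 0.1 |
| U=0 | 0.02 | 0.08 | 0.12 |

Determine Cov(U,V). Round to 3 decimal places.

-0.087

E[U] = -3.02,  E[V] = 1.66
E[UV] = -5.1
Cov(U,V) = E[UV] − E[U]E[V] = -5.1 − (-3.02)(1.66) = -0.0868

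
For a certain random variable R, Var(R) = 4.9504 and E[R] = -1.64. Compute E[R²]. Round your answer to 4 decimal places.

E[R²] = Var(R) + (E[R])² = 4.9504 + (-1.64)² = 7.64

7.6400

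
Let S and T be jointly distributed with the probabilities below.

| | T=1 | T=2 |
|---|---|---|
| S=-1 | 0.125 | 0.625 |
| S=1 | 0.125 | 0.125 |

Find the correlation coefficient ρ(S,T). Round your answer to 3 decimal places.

-0.333

E[S] = -0.5,  E[T] = 1.75
E[ST] = -1
cov(S,T) = E[ST] − E[S]E[T] = -1 − (-0.5)(1.75) = -0.125
V(S) = 0.75,  V(T) = 0.1875
ρ = -0.125 / √(0.75·0.1875) ≈ -0.333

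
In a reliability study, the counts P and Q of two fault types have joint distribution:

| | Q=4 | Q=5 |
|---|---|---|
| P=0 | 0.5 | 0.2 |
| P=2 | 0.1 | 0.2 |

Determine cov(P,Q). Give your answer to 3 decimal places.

E[P] = 0.6,  E[Q] = 4.4
E[PQ] = 2.8
cov(P,Q) = E[PQ] − E[P]E[Q] = 2.8 − (0.6)(4.4) = 0.16

0.160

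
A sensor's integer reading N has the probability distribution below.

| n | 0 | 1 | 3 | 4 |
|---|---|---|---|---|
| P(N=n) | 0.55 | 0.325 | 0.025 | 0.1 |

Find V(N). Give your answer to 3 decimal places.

1.510

E[N] = (0)(0.55) + (1)(0.325) + (3)(0.025) + (4)(0.1) = 0.8
E[N²] = (0)²(0.55) + (1)²(0.325) + (3)²(0.025) + (4)²(0.1) = 2.15
V(N) = E[N²] − (E[N])² = 2.15 − (0.8)² = 1.51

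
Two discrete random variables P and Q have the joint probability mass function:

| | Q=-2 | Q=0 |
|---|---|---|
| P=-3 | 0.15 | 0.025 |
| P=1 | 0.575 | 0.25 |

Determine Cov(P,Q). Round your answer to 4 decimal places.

0.1850

E[P] = 0.3,  E[Q] = -1.45
E[PQ] = -0.25
Cov(P,Q) = E[PQ] − E[P]E[Q] = -0.25 − (0.3)(-1.45) = 0.185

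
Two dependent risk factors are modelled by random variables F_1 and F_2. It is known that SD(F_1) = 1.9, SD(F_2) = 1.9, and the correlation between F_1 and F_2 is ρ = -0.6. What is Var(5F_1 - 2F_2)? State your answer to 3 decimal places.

148.010

Var(F_1) = (1.9)² = 3.61;  Var(F_2) = (1.9)² = 3.61
cov(F_1,F_2) = ρ·SD(F_1)·SD(F_2) = -0.6·1.9·1.9 = -2.166
Var(5F_1 - 2F_2) = (5)²·Var(F_1) + (-2)²·Var(F_2) + 2·(5)·(-2)·cov(F_1,F_2)
= 25·3.61 + 4·3.61 + -20·-2.166 = 148.01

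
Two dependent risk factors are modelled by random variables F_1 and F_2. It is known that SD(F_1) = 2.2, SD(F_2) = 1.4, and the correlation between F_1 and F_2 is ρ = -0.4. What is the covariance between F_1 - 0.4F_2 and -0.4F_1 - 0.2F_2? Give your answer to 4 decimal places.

var(F_1) = (2.2)² = 4.84;  var(F_2) = (1.4)² = 1.96
cov(F_1,F_2) = ρ·SD(F_1)·SD(F_2) = -0.4·2.2·1.4 = -1.232
cov(F_1 - 0.4F_2, -0.4F_1 - 0.2F_2) = (1)(-0.4)var(F_1) + (-0.4)(-0.2)var(F_2) + [(1)(-0.2) + (-0.4)(-0.4)]cov(F_1,F_2)
= -0.4·4.84 + 0.08·1.96 + -0.04·-1.232 = -1.72992

-1.7299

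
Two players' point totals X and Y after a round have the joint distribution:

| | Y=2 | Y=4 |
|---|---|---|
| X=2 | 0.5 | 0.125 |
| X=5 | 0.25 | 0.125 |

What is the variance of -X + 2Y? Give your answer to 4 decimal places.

4.3594

E[X] = 3.125,  E[Y] = 2.5,  E[XY] = 8
V(X) = 11.875 − (3.125)² = 2.109375;  V(Y) = 7 − (2.5)² = 0.75
cov(X,Y) = 8 − (3.125)(2.5) = 0.1875
V(-X + 2Y) = (-1)²·2.109375 + (2)²·0.75 + 2·(-1)·(2)·0.1875 = 4.359375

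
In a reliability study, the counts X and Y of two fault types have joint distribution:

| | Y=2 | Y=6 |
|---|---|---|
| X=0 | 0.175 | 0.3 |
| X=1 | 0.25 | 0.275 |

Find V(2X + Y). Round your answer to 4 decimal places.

4.4775

E[X] = 0.525,  E[Y] = 4.3,  E[XY] = 2.15
V(X) = 0.525 − (0.525)² = 0.249375;  V(Y) = 22.4 − (4.3)² = 3.91
Cov(X,Y) = 2.15 − (0.525)(4.3) = -0.1075
V(2X + Y) = (2)²·0.249375 + (1)²·3.91 + 2·(2)·(1)·-0.1075 = 4.4775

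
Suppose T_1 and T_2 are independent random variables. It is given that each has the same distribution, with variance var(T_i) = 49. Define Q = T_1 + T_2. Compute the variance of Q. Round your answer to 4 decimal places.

By independence, var(Q) = (1)²var(T_1) + (1)²var(T_2)
= (1)²·49 + (1)²·49 = 98

98.0000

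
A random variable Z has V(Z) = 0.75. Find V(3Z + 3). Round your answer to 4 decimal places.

6.7500

V(3Z + 3) = (3)²·V(Z) = 9·0.75 = 6.75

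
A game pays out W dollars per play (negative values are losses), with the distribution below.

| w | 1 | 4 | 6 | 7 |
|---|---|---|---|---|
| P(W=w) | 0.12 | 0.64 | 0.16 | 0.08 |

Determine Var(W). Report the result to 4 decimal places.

E[W] = (1)(0.12) + (4)(0.64) + (6)(0.16) + (7)(0.08) = 4.2
E[W²] = (1)²(0.12) + (4)²(0.64) + (6)²(0.16) + (7)²(0.08) = 20.04
Var(W) = E[W²] − (E[W])² = 20.04 − (4.2)² = 2.4

2.4000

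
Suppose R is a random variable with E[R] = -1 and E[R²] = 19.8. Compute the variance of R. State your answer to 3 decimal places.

V(R) = 19.8 − (-1)² = 18.8

18.800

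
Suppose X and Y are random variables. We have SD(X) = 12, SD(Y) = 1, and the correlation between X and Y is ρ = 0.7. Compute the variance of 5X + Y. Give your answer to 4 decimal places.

3685.0000

Var(X) = (12)² = 144;  Var(Y) = (1)² = 1
Cov(X,Y) = ρ·SD(X)·SD(Y) = 0.7·12·1 = 8.4
Var(5X + Y) = (5)²·Var(X) + (1)²·Var(Y) + 2·(5)·(1)·Cov(X,Y)
= 25·144 + 1·1 + 10·8.4 = 3685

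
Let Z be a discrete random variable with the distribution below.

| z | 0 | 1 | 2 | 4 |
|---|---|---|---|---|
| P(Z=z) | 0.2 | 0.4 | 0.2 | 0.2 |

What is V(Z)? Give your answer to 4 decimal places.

E[Z] = (0)(0.2) + (1)(0.4) + (2)(0.2) + (4)(0.2) = 1.6
E[Z²] = (0)²(0.2) + (1)²(0.4) + (2)²(0.2) + (4)²(0.2) = 4.4
V(Z) = E[Z²] − (E[Z])² = 4.4 − (1.6)² = 1.84

1.8400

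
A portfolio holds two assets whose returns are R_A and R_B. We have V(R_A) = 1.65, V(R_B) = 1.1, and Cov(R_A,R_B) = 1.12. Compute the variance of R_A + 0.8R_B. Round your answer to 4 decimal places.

4.1460

V(R_A + 0.8R_B) = (1)²·V(R_A) + (0.8)²·V(R_B) + 2·(1)·(0.8)·Cov(R_A,R_B)
= 1·1.65 + 0.64·1.1 + 1.6·1.12 = 4.146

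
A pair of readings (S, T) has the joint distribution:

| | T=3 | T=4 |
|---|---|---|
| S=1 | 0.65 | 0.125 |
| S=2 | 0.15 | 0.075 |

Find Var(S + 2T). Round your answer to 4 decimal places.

0.9344

E[S] = 1.225,  E[T] = 3.2,  E[ST] = 3.95
Var(S) = 1.675 − (1.225)² = 0.174375;  Var(T) = 10.4 − (3.2)² = 0.16
cov(S,T) = 3.95 − (1.225)(3.2) = 0.03
Var(S + 2T) = (1)²·0.174375 + (2)²·0.16 + 2·(1)·(2)·0.03 = 0.934375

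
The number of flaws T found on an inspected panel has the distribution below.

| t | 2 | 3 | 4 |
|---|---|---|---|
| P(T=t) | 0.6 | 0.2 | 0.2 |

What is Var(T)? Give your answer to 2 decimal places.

E[T] = (2)(0.6) + (3)(0.2) + (4)(0.2) = 2.6
E[T²] = (2)²(0.6) + (3)²(0.2) + (4)²(0.2) = 7.4
Var(T) = E[T²] − (E[T])² = 7.4 − (2.6)² = 0.64

0.64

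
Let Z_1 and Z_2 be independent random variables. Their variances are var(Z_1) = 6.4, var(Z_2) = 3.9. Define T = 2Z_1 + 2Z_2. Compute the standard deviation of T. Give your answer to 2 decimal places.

6.42

By independence, var(T) = (2)²var(Z_1) + (2)²var(Z_2)
= (2)²·6.4 + (2)²·3.9 = 41.2
σ(T) = √41.2 ≈ 6.42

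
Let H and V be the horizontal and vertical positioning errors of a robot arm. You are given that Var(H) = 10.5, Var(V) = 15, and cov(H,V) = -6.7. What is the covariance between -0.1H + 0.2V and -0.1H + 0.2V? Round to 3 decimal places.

0.973

cov(-0.1H + 0.2V, -0.1H + 0.2V) = (-0.1)(-0.1)Var(H) + (0.2)(0.2)Var(V) + [(-0.1)(0.2) + (0.2)(-0.1)]cov(H,V)
= 0.01·10.5 + 0.04·15 + -0.04·-6.7 = 0.973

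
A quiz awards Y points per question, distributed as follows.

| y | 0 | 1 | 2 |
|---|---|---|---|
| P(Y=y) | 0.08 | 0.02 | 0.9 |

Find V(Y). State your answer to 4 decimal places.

0.3076

E[Y] = (0)(0.08) + (1)(0.02) + (2)(0.9) = 1.82
E[Y²] = (0)²(0.08) + (1)²(0.02) + (2)²(0.9) = 3.62
V(Y) = E[Y²] − (E[Y])² = 3.62 − (1.82)² = 0.3076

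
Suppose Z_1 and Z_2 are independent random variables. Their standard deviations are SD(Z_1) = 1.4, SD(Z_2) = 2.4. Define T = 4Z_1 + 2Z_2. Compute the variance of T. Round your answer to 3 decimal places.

V(Z_1) = 1.96, V(Z_2) = 5.76
By independence, V(T) = (4)²V(Z_1) + (2)²V(Z_2)
= (4)²·1.96 + (2)²·5.76 = 54.4

54.400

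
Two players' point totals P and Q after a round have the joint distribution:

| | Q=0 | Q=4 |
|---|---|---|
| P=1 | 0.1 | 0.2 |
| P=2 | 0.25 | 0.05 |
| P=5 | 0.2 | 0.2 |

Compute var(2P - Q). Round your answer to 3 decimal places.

E[P] = 2.9,  E[Q] = 1.8,  E[PQ] = 5.2
var(P) = 11.5 − (2.9)² = 3.09;  var(Q) = 7.2 − (1.8)² = 3.96
Cov(P,Q) = 5.2 − (2.9)(1.8) = -0.02
var(2P - Q) = (2)²·3.09 + (-1)²·3.96 + 2·(2)·(-1)·-0.02 = 16.4

16.400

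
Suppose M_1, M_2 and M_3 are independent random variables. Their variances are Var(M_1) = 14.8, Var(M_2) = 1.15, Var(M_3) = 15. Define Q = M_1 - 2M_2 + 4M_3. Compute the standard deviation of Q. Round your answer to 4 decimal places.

16.1059

By independence, Var(Q) = (1)²Var(M_1) + (-2)²Var(M_2) + (4)²Var(M_3)
= (1)²·14.8 + (-2)²·1.15 + (4)²·15 = 259.4
SD(Q) = √259.4 ≈ 16.1059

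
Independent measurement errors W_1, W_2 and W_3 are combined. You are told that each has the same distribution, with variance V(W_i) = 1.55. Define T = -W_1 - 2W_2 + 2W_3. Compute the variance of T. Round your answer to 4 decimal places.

By independence, V(T) = (-1)²V(W_1) + (-2)²V(W_2) + (2)²V(W_3)
= (-1)²·1.55 + (-2)²·1.55 + (2)²·1.55 = 13.95

13.9500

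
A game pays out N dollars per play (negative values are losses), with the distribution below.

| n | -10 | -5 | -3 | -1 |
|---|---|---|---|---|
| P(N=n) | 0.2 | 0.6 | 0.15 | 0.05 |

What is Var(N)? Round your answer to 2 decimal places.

E[N] = (-10)(0.2) + (-5)(0.6) + (-3)(0.15) + (-1)(0.05) = -5.5
E[N²] = (-10)²(0.2) + (-5)²(0.6) + (-3)²(0.15) + (-1)²(0.05) = 36.4
Var(N) = E[N²] − (E[N])² = 36.4 − (-5.5)² = 6.15

6.15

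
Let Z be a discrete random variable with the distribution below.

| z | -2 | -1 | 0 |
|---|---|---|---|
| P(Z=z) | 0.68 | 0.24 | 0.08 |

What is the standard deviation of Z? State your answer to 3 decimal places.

E[Z] = (-2)(0.68) + (-1)(0.24) + (0)(0.08) = -1.6
E[Z²] = (-2)²(0.68) + (-1)²(0.24) + (0)²(0.08) = 2.96
Var(Z) = E[Z²] − (E[Z])² = 2.96 − (-1.6)² = 0.4
sd(Z) = √0.4 ≈ 0.632

0.632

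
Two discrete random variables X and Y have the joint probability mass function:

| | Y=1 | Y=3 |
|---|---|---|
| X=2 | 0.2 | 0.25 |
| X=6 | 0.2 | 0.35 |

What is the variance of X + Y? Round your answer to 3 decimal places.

5.240

E[X] = 4.2,  E[Y] = 2.2,  E[XY] = 9.4
var(X) = 21.6 − (4.2)² = 3.96;  var(Y) = 5.8 − (2.2)² = 0.96
cov(X,Y) = 9.4 − (4.2)(2.2) = 0.16
var(X + Y) = (1)²·3.96 + (1)²·0.96 + 2·(1)·(1)·0.16 = 5.24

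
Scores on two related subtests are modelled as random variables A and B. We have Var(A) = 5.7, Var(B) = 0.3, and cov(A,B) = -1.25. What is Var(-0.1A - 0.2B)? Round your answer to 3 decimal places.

Var(-0.1A - 0.2B) = (-0.1)²·Var(A) + (-0.2)²·Var(B) + 2·(-0.1)·(-0.2)·cov(A,B)
= 0.01·5.7 + 0.04·0.3 + 0.04·-1.25 = 0.019

0.019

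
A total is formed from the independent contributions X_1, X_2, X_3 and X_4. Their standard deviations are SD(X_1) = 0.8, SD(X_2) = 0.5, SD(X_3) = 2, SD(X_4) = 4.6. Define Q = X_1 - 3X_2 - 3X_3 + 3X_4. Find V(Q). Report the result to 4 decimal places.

229.3300

V(X_1) = 0.64, V(X_2) = 0.25, V(X_3) = 4, V(X_4) = 21.16
By independence, V(Q) = (1)²V(X_1) + (-3)²V(X_2) + (-3)²V(X_3) + (3)²V(X_4)
= (1)²·0.64 + (-3)²·0.25 + (-3)²·4 + (3)²·21.16 = 229.33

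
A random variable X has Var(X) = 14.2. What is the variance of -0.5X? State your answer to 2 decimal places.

Var(-0.5X) = (-0.5)²·Var(X) = 0.25·14.2 = 3.55

3.55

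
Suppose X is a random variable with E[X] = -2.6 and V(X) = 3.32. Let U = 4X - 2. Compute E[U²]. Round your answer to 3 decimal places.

E[4X - 2] = 4·-2.6 − 2 = -12.4
V(4X - 2) = (4)²·3.32 = 53.12
E[U²] = V(U) + (E[U])² = 53.12 + (-12.4)² = 206.88

206.880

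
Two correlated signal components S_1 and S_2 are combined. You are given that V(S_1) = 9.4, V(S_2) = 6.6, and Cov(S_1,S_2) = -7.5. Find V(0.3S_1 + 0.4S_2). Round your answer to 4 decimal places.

0.1020

V(0.3S_1 + 0.4S_2) = (0.3)²·V(S_1) + (0.4)²·V(S_2) + 2·(0.3)·(0.4)·Cov(S_1,S_2)
= 0.09·9.4 + 0.16·6.6 + 0.24·-7.5 = 0.102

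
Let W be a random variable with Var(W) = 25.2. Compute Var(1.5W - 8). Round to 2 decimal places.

56.70

Var(1.5W - 8) = (1.5)²·Var(W) = 2.25·25.2 = 56.7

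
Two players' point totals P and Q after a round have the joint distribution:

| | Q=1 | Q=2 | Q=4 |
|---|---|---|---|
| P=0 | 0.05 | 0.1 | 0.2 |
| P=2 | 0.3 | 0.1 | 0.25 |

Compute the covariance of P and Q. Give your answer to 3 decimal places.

E[P] = 1.3,  E[Q] = 2.55
E[PQ] = 3
Cov(P,Q) = E[PQ] − E[P]E[Q] = 3 − (1.3)(2.55) = -0.315

-0.315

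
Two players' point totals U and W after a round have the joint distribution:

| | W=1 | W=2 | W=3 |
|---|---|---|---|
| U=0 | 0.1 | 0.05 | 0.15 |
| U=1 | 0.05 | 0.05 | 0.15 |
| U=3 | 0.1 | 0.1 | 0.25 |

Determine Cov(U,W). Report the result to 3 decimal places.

0.070

E[U] = 1.6,  E[W] = 2.3
E[UW] = 3.75
Cov(U,W) = E[UW] − E[U]E[W] = 3.75 − (1.6)(2.3) = 0.07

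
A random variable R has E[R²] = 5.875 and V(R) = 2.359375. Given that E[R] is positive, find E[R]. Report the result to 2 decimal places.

1.88

(E[R])² = E[R²] − V(R) = 5.875 − 2.359375 = 3.515625
E[R] = √3.515625 = 1.875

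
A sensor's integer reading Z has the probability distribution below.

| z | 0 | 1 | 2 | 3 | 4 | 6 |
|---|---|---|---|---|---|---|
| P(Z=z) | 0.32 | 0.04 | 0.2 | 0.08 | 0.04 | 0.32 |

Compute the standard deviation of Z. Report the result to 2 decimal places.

2.47

E[Z] = (0)(0.32) + (1)(0.04) + (2)(0.2) + (3)(0.08) + (4)(0.04) + (6)(0.32) = 2.76
E[Z²] = (0)²(0.32) + (1)²(0.04) + (2)²(0.2) + (3)²(0.08) + (4)²(0.04) + (6)²(0.32) = 13.72
var(Z) = E[Z²] − (E[Z])² = 13.72 − (2.76)² = 6.1024
sd(Z) = √6.1024 ≈ 2.47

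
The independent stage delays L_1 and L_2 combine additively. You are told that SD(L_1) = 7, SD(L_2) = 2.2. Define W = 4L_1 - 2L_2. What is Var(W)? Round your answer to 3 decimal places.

803.360

Var(L_1) = 49, Var(L_2) = 4.84
By independence, Var(W) = (4)²Var(L_1) + (-2)²Var(L_2)
= (4)²·49 + (-2)²·4.84 = 803.36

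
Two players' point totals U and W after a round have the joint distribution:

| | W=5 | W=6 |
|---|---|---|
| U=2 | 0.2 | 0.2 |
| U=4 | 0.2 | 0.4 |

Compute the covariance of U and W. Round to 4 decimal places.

0.0800

E[U] = 3.2,  E[W] = 5.6
E[UW] = 18
cov(U,W) = E[UW] − E[U]E[W] = 18 − (3.2)(5.6) = 0.08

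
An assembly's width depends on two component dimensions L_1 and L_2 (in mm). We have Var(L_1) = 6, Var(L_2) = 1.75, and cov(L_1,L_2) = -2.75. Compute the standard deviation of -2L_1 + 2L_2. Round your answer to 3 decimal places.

7.280

Var(-2L_1 + 2L_2) = (-2)²·Var(L_1) + (2)²·Var(L_2) + 2·(-2)·(2)·cov(L_1,L_2)
= 4·6 + 4·1.75 + -8·-2.75 = 53
SD(-2L_1 + 2L_2) = √53 ≈ 7.280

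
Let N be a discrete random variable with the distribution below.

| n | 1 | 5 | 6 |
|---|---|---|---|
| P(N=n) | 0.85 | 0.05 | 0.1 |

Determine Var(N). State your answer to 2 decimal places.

E[N] = (1)(0.85) + (5)(0.05) + (6)(0.1) = 1.7
E[N²] = (1)²(0.85) + (5)²(0.05) + (6)²(0.1) = 5.7
Var(N) = E[N²] − (E[N])² = 5.7 − (1.7)² = 2.81

2.81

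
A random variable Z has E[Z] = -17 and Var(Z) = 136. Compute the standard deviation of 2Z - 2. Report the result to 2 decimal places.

23.32

Var(2Z - 2) = (2)²·136 = 544
sd(2Z - 2) = √544 ≈ 23.32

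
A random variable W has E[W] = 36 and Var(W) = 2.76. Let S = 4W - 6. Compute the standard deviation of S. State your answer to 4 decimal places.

Var(4W - 6) = (4)²·2.76 = 44.16
sd(S) = √44.16 ≈ 6.6453

6.6453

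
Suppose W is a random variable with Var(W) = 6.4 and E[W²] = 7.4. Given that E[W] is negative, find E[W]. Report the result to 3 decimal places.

-1.000

(E[W])² = E[W²] − Var(W) = 7.4 − 6.4 = 1
E[W] = −√1 = -1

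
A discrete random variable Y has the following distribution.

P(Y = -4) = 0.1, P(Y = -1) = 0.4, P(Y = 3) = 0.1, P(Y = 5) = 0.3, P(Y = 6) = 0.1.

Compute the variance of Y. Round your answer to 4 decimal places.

E[Y] = (-4)(0.1) + (-1)(0.4) + (3)(0.1) + (5)(0.3) + (6)(0.1) = 1.6
E[Y²] = (-4)²(0.1) + (-1)²(0.4) + (3)²(0.1) + (5)²(0.3) + (6)²(0.1) = 14
Var(Y) = E[Y²] − (E[Y])² = 14 − (1.6)² = 11.44

11.4400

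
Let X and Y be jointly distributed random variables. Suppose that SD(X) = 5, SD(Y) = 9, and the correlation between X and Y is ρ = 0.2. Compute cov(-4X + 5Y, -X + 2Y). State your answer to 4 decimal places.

var(X) = (5)² = 25;  var(Y) = (9)² = 81
cov(X,Y) = ρ·SD(X)·SD(Y) = 0.2·5·9 = 9
cov(-4X + 5Y, -X + 2Y) = (-4)(-1)var(X) + (5)(2)var(Y) + [(-4)(2) + (5)(-1)]cov(X,Y)
= 4·25 + 10·81 + -13·9 = 793

793.0000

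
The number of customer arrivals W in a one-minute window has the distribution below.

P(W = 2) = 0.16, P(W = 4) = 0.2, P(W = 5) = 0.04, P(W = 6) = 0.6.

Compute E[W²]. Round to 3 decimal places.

26.440

E[W²] = (2)²(0.16) + (4)²(0.2) + (5)²(0.04) + (6)²(0.6) = 26.44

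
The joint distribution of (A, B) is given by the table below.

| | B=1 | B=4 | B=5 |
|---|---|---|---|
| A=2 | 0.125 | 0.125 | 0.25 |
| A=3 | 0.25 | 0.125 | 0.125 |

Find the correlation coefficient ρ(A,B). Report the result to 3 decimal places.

E[A] = 2.5,  E[B] = 3.25
E[AB] = 7.875
cov(A,B) = E[AB] − E[A]E[B] = 7.875 − (2.5)(3.25) = -0.25
Var(A) = 0.25,  Var(B) = 3.1875
ρ = -0.25 / √(0.25·3.1875) ≈ -0.280

-0.280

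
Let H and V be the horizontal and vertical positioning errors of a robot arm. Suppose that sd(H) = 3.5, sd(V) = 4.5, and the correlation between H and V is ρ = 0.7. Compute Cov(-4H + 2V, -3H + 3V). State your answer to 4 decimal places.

70.0500

var(H) = (3.5)² = 12.25;  var(V) = (4.5)² = 20.25
Cov(H,V) = ρ·sd(H)·sd(V) = 0.7·3.5·4.5 = 11.025
Cov(-4H + 2V, -3H + 3V) = (-4)(-3)var(H) + (2)(3)var(V) + [(-4)(3) + (2)(-3)]Cov(H,V)
= 12·12.25 + 6·20.25 + -18·11.025 = 70.05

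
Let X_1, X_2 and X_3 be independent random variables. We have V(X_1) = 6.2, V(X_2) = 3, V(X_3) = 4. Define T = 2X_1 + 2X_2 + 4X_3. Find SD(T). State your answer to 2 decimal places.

10.04

By independence, V(T) = (2)²V(X_1) + (2)²V(X_2) + (4)²V(X_3)
= (2)²·6.2 + (2)²·3 + (4)²·4 = 100.8
SD(T) = √100.8 ≈ 10.04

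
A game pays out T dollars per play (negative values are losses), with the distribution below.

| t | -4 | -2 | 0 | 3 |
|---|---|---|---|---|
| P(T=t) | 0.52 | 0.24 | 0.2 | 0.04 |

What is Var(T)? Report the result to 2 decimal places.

3.69

E[T] = (-4)(0.52) + (-2)(0.24) + (0)(0.2) + (3)(0.04) = -2.44
E[T²] = (-4)²(0.52) + (-2)²(0.24) + (0)²(0.2) + (3)²(0.04) = 9.64
Var(T) = E[T²] − (E[T])² = 9.64 − (-2.44)² = 3.6864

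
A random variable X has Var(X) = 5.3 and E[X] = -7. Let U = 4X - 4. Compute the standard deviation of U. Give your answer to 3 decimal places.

Var(4X - 4) = (4)²·5.3 = 84.8
σ(U) = √84.8 ≈ 9.209

9.209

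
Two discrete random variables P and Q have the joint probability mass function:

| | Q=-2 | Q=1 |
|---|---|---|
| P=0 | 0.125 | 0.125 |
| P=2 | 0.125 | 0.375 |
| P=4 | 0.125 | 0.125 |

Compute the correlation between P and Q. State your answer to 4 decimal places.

0.0000

E[P] = 2,  E[Q] = -0.125
E[PQ] = -0.25
cov(P,Q) = E[PQ] − E[P]E[Q] = -0.25 − (2)(-0.125) = 0
Var(P) = 2,  Var(Q) = 2.109375
ρ = 0 / √(2·2.109375) ≈ 0.0000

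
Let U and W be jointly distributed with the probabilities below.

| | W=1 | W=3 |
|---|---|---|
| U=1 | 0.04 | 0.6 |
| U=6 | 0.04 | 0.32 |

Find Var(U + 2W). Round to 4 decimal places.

6.4896

E[U] = 2.8,  E[W] = 2.84,  E[UW] = 7.84
Var(U) = 13.6 − (2.8)² = 5.76;  Var(W) = 8.36 − (2.84)² = 0.2944
cov(U,W) = 7.84 − (2.8)(2.84) = -0.112
Var(U + 2W) = (1)²·5.76 + (2)²·0.2944 + 2·(1)·(2)·-0.112 = 6.4896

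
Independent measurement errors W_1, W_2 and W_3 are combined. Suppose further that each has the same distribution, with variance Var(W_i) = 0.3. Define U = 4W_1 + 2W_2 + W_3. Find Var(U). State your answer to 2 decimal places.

6.30

By independence, Var(U) = (4)²Var(W_1) + (2)²Var(W_2) + (1)²Var(W_3)
= (4)²·0.3 + (2)²·0.3 + (1)²·0.3 = 6.3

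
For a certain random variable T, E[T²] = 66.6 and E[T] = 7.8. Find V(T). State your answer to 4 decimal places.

5.7600

V(T) = 66.6 − (7.8)² = 5.76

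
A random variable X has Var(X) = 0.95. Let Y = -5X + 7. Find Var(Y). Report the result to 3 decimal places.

Var(-5X + 7) = (-5)²·Var(X) = 25·0.95 = 23.75

23.750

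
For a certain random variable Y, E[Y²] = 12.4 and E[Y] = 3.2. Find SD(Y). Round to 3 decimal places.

Var(Y) = 12.4 − (3.2)² = 2.16
SD(Y) = √2.16 ≈ 1.470

1.470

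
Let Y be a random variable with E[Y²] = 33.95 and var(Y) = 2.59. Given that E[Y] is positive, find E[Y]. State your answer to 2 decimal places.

5.60

(E[Y])² = E[Y²] − var(Y) = 33.95 − 2.59 = 31.36
E[Y] = √31.36 = 5.6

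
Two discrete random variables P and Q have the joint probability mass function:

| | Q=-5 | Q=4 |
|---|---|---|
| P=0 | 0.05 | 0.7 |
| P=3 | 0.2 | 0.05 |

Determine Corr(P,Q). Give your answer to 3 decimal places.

-0.733

E[P] = 0.75,  E[Q] = 1.75
E[PQ] = -2.4
Cov(P,Q) = E[PQ] − E[P]E[Q] = -2.4 − (0.75)(1.75) = -3.7125
Var(P) = 1.6875,  Var(Q) = 15.1875
ρ = -3.7125 / √(1.6875·15.1875) ≈ -0.733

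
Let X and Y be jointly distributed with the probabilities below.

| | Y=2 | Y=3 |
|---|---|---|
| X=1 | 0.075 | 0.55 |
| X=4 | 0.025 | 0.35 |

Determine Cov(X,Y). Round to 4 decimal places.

E[X] = 2.125,  E[Y] = 2.9
E[XY] = 6.2
Cov(X,Y) = E[XY] − E[X]E[Y] = 6.2 − (2.125)(2.9) = 0.0375

0.0375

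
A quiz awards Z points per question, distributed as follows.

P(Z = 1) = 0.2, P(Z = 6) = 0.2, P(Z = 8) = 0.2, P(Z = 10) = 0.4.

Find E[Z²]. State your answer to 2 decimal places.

E[Z²] = (1)²(0.2) + (6)²(0.2) + (8)²(0.2) + (10)²(0.4) = 60.2

60.20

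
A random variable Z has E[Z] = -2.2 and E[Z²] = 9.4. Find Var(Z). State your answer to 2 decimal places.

4.56

Var(Z) = 9.4 − (-2.2)² = 4.56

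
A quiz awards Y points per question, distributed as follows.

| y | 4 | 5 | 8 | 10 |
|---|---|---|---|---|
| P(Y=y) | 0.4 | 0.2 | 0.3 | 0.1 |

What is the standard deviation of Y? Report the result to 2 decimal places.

2.14

E[Y] = (4)(0.4) + (5)(0.2) + (8)(0.3) + (10)(0.1) = 6
E[Y²] = (4)²(0.4) + (5)²(0.2) + (8)²(0.3) + (10)²(0.1) = 40.6
Var(Y) = E[Y²] − (E[Y])² = 40.6 − (6)² = 4.6
SD(Y) = √4.6 ≈ 2.14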